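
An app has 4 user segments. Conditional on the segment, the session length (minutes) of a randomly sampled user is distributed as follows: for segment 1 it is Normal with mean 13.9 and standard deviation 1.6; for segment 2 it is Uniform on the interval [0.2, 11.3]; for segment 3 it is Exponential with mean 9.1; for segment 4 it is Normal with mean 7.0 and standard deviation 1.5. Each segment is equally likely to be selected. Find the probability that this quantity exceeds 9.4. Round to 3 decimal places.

0.395

Conditional on each segment, P(X > 9.4): 1: 0.997542; 2: 0.171171; 3: 0.355949; 4: 0.0547993.
By total probability, P(X > 9.4) = 0.25·0.997542 + 0.25·0.171171 + 0.25·0.355949 + 0.25·0.0547993 = 0.394865.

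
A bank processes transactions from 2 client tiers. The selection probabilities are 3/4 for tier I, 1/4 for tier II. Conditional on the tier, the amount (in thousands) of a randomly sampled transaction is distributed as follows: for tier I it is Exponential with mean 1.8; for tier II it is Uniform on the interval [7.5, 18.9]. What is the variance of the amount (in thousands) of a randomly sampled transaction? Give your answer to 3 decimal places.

29.505

Per component, I: μ=1.8, E[X²]=6.48; II: μ=13.2, E[X²]=185.07.
E[X] = 0.75·1.8 + 0.25·13.2 = 4.65.
E[X²] = 0.75·6.48 + 0.25·185.07 = 51.1275.
Var(X) = E[X²] − (E[X])² = 51.1275 − 21.6225 = 29.505.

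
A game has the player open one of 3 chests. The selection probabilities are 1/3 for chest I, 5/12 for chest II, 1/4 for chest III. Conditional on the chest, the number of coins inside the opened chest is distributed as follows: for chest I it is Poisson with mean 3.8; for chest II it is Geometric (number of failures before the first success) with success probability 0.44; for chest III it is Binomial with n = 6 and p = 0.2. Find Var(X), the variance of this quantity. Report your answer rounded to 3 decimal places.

Per component, I: μ=3.8, E[X²]=18.24; II: μ=1.27273, E[X²]=4.5124; III: μ=1.2, E[X²]=2.4.
E[X] = 0.333333·3.8 + 0.416667·1.27273 + 0.25·1.2 = 2.09697.
E[X²] = 0.333333·18.24 + 0.416667·4.5124 + 0.25·2.4 = 8.56017.
Var(X) = E[X²] − (E[X])² = 8.56017 − 4.39728 = 4.16288.

4.163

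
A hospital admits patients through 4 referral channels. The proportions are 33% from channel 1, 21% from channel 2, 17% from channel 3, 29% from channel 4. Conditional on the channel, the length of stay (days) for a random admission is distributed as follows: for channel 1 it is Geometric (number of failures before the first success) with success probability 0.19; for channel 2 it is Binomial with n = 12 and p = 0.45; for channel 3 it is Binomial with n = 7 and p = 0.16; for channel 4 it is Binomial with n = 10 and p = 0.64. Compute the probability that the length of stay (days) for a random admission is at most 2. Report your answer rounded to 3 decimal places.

Conditional on each channel, P(X ≤ 2): 1: 0.468559; 2: 0.042142; 3: 0.913375; 4: 0.00588642.
By total probability, P(X ≤ 2) = 0.33·0.468559 + 0.21·0.042142 + 0.17·0.913375 + 0.29·0.00588642 = 0.320455.

0.320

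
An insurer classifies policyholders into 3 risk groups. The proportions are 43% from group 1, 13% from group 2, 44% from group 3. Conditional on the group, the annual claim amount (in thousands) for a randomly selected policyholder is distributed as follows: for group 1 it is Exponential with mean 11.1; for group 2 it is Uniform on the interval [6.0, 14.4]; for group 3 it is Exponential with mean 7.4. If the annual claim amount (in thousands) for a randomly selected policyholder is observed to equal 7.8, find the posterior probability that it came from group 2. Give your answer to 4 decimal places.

0.2794

Likelihoods f(7.8 | ·): 1: 0.0446167; 2: 0.119048; 3: 0.0470976.
Posterior ∝ prior × likelihood. Numerator for 2: 0.13·0.119048 = 0.0154762.
Normalizing constant: 0.43·0.0446167 + 0.13·0.119048 + 0.44·0.0470976 = 0.0553843.
P(2 | observation) = 0.0154762 / 0.0553843 = 0.279433.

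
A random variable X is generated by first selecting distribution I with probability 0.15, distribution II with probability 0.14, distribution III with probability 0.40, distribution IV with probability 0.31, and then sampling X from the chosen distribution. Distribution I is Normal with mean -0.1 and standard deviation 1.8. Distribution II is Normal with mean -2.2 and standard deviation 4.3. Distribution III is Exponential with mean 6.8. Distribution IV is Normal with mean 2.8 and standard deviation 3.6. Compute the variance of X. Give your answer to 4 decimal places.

36.5335

Per component, I: μ=-0.1, E[X²]=3.25; II: μ=-2.2, E[X²]=23.33; III: μ=6.8, E[X²]=92.48; IV: μ=2.8, E[X²]=20.8.
E[X] = 0.15·-0.1 + 0.14·-2.2 + 0.4·6.8 + 0.31·2.8 = 3.265.
E[X²] = 0.15·3.25 + 0.14·23.33 + 0.4·92.48 + 0.31·20.8 = 47.1937.
Var(X) = E[X²] − (E[X])² = 47.1937 − 10.6602 = 36.5335.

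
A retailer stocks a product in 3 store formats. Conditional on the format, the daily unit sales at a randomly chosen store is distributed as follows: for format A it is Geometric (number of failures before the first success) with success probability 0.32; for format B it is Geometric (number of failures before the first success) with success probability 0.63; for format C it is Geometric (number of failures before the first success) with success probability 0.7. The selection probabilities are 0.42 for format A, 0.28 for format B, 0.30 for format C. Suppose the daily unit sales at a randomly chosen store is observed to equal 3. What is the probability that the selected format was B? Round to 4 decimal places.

0.1571

Likelihoods P(X=3 | ·): A: 0.100618; B: 0.0319114; C: 0.0189.
Posterior ∝ prior × likelihood. Numerator for B: 0.28·0.0319114 = 0.00893519.
Normalizing constant: 0.42·0.100618 + 0.28·0.0319114 + 0.3·0.0189 = 0.0568648.
P(B | observation) = 0.00893519 / 0.0568648 = 0.15713.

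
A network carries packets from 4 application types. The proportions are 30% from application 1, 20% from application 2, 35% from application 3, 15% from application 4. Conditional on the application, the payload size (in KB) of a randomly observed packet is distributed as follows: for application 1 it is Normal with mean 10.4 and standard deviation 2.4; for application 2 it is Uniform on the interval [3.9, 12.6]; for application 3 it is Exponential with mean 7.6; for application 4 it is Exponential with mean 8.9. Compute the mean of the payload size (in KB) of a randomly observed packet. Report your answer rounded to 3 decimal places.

8.765

Component means — 1: 10.4; 2: 8.25; 3: 7.6; 4: 8.9.
E[X] = 0.3·10.4 + 0.2·8.25 + 0.35·7.6 + 0.15·8.9 = 8.765.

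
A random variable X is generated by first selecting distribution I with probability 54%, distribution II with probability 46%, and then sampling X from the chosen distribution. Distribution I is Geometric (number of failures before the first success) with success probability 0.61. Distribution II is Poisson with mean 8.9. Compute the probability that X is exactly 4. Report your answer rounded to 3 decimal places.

Conditional on each component, P(X = 4): I: 0.014112; II: 0.0356556.
By total probability, P(X = 4) = 0.54·0.014112 + 0.46·0.0356556 = 0.0240221.

0.024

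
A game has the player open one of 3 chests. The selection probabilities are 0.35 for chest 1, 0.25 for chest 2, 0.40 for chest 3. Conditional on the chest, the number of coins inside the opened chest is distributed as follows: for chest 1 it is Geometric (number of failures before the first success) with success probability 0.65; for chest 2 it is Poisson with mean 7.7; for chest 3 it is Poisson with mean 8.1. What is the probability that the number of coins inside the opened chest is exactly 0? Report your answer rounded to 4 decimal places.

Conditional on each chest, P(X = 0): 1: 0.65; 2: 0.000452827; 3: 0.000303539.
By total probability, P(X = 0) = 0.35·0.65 + 0.25·0.000452827 + 0.4·0.000303539 = 0.227735.

0.2277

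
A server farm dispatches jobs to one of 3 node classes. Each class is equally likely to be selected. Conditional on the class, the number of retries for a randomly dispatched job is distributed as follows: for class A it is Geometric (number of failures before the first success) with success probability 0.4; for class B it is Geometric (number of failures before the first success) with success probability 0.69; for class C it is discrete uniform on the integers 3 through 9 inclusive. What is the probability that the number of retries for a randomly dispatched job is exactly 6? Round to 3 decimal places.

Conditional on each class, P(X = 6): A: 0.0186624; B: 0.000612378; C: 0.142857.
By total probability, P(X = 6) = 0.333333·0.0186624 + 0.333333·0.000612378 + 0.333333·0.142857 = 0.054044.

0.054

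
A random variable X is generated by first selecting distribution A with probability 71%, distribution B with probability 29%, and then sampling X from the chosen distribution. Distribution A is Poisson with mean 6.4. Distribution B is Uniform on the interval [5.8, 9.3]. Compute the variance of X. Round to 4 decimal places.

5.1123

Per component, A: μ=6.4, E[X²]=47.36; B: μ=7.55, E[X²]=58.0233.
E[X] = 0.71·6.4 + 0.29·7.55 = 6.7335.
E[X²] = 0.71·47.36 + 0.29·58.0233 = 50.4524.
Var(X) = E[X²] − (E[X])² = 50.4524 − 45.34 = 5.11234.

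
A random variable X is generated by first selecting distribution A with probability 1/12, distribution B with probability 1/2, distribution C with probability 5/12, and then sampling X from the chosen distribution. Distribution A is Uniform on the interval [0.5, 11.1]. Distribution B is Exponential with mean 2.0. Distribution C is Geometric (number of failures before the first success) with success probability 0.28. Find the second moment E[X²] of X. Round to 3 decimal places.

14.165

For each component E[X²] = Var + (mean)², giving A: 43.0033; B: 8; C: 15.7959.
Overall E[X²] = 0.0833333·43.0033 + 0.5·8 + 0.416667·15.7959 = 14.1652.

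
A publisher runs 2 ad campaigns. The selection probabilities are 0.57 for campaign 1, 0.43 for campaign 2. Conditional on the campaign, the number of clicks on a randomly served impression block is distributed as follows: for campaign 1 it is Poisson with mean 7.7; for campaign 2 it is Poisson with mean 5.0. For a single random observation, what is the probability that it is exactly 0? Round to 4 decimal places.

Conditional on each campaign, P(X = 0): 1: 0.000452827; 2: 0.00673795.
By total probability, P(X = 0) = 0.57·0.000452827 + 0.43·0.00673795 = 0.00315543.

0.0032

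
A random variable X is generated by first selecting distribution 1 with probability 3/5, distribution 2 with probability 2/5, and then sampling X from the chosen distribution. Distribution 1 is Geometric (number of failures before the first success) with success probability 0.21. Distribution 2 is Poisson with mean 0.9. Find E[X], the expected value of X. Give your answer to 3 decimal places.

Component means — 1: 3.7619; 2: 0.9.
E[X] = 0.6·3.7619 + 0.4·0.9 = 2.61714.

2.617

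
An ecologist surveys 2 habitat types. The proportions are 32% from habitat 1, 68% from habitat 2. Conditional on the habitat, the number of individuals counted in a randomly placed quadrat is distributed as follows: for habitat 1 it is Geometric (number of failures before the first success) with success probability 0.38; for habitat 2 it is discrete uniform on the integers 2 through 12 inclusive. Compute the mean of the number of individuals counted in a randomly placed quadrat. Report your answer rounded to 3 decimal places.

Component means — 1: 1.63158; 2: 7.
E[X] = 0.32·1.63158 + 0.68·7 = 5.28211.

5.282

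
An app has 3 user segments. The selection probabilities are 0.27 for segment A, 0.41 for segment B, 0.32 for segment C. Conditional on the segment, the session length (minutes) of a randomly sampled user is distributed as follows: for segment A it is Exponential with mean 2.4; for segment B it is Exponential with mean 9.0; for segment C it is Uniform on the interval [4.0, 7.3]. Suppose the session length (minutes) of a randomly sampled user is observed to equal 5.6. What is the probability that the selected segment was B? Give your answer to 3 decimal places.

Likelihoods f(5.6 | ·): A: 0.040405; B: 0.0596389; C: 0.30303.
Posterior ∝ prior × likelihood. Numerator for B: 0.41·0.0596389 = 0.024452.
Normalizing constant: 0.27·0.040405 + 0.41·0.0596389 + 0.32·0.30303 = 0.132331.
P(B | observation) = 0.024452 / 0.132331 = 0.184779.

0.185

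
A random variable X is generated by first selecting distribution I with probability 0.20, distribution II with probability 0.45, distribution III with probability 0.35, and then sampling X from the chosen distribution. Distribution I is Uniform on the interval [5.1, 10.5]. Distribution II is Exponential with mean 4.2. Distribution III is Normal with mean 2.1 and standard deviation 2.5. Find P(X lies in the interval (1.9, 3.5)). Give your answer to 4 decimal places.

0.1761

Conditional on each component, P(1.9 < X < 3.5): I: 0; II: 0.201514; III: 0.244142.
By total probability, P(1.9 < X < 3.5) = 0.2·0 + 0.45·0.201514 + 0.35·0.244142 = 0.176131.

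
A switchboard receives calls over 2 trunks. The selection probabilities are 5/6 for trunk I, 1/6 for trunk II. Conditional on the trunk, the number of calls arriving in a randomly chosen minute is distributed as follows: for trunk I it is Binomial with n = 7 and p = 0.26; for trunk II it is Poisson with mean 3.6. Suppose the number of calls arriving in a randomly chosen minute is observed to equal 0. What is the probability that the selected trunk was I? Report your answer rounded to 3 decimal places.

Likelihoods P(X=0 | ·): I: 0.121513; II: 0.0273237.
Posterior ∝ prior × likelihood. Numerator for I: 0.833333·0.121513 = 0.101261.
Normalizing constant: 0.833333·0.121513 + 0.166667·0.0273237 = 0.105815.
P(I | observation) = 0.101261 / 0.105815 = 0.956963.

0.957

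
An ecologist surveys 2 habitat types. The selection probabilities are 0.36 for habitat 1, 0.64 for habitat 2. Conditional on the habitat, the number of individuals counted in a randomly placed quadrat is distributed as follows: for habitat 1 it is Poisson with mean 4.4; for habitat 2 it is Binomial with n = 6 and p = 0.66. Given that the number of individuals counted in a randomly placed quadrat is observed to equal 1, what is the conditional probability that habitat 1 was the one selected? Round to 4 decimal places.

Likelihoods P(X=1 | ·): 1: 0.0540203; 2: 0.0179924.
Posterior ∝ prior × likelihood. Numerator for 1: 0.36·0.0540203 = 0.0194473.
Normalizing constant: 0.36·0.0540203 + 0.64·0.0179924 = 0.0309625.
P(1 | observation) = 0.0194473 / 0.0309625 = 0.628093.

0.6281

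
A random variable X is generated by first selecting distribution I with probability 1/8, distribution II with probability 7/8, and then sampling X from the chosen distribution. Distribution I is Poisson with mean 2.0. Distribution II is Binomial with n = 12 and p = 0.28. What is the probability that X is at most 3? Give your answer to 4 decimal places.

0.5926

Conditional on each component, P(X ≤ 3): I: 0.857123; II: 0.55483.
By total probability, P(X ≤ 3) = 0.125·0.857123 + 0.875·0.55483 = 0.592617.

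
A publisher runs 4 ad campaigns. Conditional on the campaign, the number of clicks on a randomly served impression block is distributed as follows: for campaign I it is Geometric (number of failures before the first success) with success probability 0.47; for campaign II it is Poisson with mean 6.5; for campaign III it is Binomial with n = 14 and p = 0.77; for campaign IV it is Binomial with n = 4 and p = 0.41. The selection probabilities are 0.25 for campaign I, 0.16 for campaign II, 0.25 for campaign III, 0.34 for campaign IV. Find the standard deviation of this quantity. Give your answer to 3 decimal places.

4.325

Per component, I: μ=1.12766, E[X²]=3.67089; II: μ=6.5, E[X²]=48.75; III: μ=10.78, E[X²]=118.688; IV: μ=1.64, E[X²]=3.6572.
E[X] = 0.25·1.12766 + 0.16·6.5 + 0.25·10.78 + 0.34·1.64 = 4.57451.
E[X²] = 0.25·3.67089 + 0.16·48.75 + 0.25·118.688 + 0.34·3.6572 = 39.6331.
Var(X) = E[X²] − (E[X])² = 39.6331 − 20.9262 = 18.7069.
SD(X) = √18.7069 = 4.32515.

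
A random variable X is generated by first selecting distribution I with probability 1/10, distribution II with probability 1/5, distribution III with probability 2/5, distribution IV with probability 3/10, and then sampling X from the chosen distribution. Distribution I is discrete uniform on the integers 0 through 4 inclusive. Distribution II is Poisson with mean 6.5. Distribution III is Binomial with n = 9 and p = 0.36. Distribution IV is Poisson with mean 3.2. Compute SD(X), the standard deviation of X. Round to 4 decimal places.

2.3028

Per component, I: μ=2, E[X²]=6; II: μ=6.5, E[X²]=48.75; III: μ=3.24, E[X²]=12.5712; IV: μ=3.2, E[X²]=13.44.
E[X] = 0.1·2 + 0.2·6.5 + 0.4·3.24 + 0.3·3.2 = 3.756.
E[X²] = 0.1·6 + 0.2·48.75 + 0.4·12.5712 + 0.3·13.44 = 19.4105.
Var(X) = E[X²] − (E[X])² = 19.4105 − 14.1075 = 5.30294.
SD(X) = √5.30294 = 2.30281.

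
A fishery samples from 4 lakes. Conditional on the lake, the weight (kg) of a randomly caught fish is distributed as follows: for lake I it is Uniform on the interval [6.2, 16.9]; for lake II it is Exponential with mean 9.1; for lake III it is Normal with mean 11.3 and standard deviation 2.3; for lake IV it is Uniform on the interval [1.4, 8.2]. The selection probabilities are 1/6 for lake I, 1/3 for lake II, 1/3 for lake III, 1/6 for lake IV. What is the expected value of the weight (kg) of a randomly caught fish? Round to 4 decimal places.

Component means — I: 11.55; II: 9.1; III: 11.3; IV: 4.8.
E[X] = 0.166667·11.55 + 0.333333·9.1 + 0.333333·11.3 + 0.166667·4.8 = 9.525.

9.5250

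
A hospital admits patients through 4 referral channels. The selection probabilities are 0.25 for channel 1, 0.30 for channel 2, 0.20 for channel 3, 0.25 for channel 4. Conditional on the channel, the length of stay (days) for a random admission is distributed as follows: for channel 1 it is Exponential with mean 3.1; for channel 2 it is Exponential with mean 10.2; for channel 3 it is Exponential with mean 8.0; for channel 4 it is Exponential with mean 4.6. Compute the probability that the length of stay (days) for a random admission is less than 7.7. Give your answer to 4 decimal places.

Conditional on each channel, P(X < 7.7): 1: 0.91658; 2: 0.529943; 3: 0.618063; 4: 0.812488.
By total probability, P(X < 7.7) = 0.25·0.91658 + 0.3·0.529943 + 0.2·0.618063 + 0.25·0.812488 = 0.714863.

0.7149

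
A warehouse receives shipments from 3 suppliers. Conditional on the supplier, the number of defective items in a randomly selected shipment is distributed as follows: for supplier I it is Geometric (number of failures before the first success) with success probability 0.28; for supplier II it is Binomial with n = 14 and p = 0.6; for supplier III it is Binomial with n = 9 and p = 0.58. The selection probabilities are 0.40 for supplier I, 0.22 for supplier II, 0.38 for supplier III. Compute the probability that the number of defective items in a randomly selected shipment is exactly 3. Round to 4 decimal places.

0.0767

Conditional on each supplier, P(X = 3): I: 0.104509; II: 0.00329773; III: 0.089962.
By total probability, P(X = 3) = 0.4·0.104509 + 0.22·0.00329773 + 0.38·0.089962 = 0.0767148.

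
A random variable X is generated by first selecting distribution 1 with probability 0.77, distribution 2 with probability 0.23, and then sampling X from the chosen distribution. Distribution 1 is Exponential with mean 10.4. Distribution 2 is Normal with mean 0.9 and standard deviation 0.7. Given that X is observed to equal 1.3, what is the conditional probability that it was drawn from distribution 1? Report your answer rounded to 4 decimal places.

0.3698

Likelihoods f(1.3 | ·): 1: 0.0848555; 2: 0.484068.
Posterior ∝ prior × likelihood. Numerator for 1: 0.77·0.0848555 = 0.0653387.
Normalizing constant: 0.77·0.0848555 + 0.23·0.484068 = 0.176674.
P(1 | observation) = 0.0653387 / 0.176674 = 0.369825.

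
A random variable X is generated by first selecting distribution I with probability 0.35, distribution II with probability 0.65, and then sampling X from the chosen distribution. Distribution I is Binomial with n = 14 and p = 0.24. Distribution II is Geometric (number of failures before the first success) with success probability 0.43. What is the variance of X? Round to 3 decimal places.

Per component, I: μ=3.36, E[X²]=13.8432; II: μ=1.32558, E[X²]=4.83991.
E[X] = 0.35·3.36 + 0.65·1.32558 = 2.03763.
E[X²] = 0.35·13.8432 + 0.65·4.83991 = 7.99106.
Var(X) = E[X²] − (E[X])² = 7.99106 − 4.15193 = 3.83914.

3.839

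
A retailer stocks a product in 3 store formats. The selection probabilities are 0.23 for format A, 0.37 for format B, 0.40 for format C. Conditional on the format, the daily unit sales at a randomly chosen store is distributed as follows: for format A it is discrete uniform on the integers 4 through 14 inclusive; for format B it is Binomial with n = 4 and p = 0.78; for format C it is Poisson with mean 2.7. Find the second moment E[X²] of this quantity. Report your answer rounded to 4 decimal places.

For each component E[X²] = Var + (mean)², giving A: 91; B: 10.4208; C: 9.99.
Overall E[X²] = 0.23·91 + 0.37·10.4208 + 0.4·9.99 = 28.7817.

28.7817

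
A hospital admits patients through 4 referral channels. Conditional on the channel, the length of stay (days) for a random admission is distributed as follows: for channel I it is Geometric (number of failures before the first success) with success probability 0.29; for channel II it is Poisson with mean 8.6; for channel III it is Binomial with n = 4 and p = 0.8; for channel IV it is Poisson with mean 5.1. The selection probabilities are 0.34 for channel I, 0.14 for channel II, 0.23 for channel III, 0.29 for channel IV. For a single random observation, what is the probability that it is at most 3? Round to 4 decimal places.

0.4662

Conditional on each channel, P(X ≤ 3): I: 0.745883; II: 0.0280926; III: 0.5904; IV: 0.251268.
By total probability, P(X ≤ 3) = 0.34·0.745883 + 0.14·0.0280926 + 0.23·0.5904 + 0.29·0.251268 = 0.466193.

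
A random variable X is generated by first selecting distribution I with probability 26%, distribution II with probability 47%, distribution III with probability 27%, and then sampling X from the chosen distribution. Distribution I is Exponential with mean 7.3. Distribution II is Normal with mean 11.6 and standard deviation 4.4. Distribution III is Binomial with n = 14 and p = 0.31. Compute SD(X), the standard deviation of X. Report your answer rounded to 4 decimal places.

Per component, I: μ=7.3, E[X²]=106.58; II: μ=11.6, E[X²]=153.92; III: μ=4.34, E[X²]=21.8302.
E[X] = 0.26·7.3 + 0.47·11.6 + 0.27·4.34 = 8.5218.
E[X²] = 0.26·106.58 + 0.47·153.92 + 0.27·21.8302 = 105.947.
Var(X) = E[X²] − (E[X])² = 105.947 − 72.6211 = 33.3263.
SD(X) = √33.3263 = 5.77289.

5.7729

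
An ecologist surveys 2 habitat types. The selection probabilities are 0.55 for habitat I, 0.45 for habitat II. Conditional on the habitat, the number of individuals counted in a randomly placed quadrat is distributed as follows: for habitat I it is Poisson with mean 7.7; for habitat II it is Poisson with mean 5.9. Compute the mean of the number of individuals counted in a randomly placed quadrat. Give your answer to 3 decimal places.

6.890

Component means — I: 7.7; II: 5.9.
E[X] = 0.55·7.7 + 0.45·5.9 = 6.89.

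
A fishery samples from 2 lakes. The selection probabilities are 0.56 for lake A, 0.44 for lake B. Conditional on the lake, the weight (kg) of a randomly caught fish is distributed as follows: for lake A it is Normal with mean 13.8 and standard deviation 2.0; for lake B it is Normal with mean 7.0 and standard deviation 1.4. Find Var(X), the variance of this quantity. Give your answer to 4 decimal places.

Per component, A: μ=13.8, E[X²]=194.44; B: μ=7, E[X²]=50.96.
E[X] = 0.56·13.8 + 0.44·7 = 10.808.
E[X²] = 0.56·194.44 + 0.44·50.96 = 131.309.
Var(X) = E[X²] − (E[X])² = 131.309 − 116.813 = 14.4959.

14.4959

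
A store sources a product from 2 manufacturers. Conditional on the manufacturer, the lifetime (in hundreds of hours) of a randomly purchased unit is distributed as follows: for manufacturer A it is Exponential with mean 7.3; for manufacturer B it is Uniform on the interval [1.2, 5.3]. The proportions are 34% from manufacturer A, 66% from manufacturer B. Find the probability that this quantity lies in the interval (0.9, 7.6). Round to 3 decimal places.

Conditional on each manufacturer, P(0.9 < X < 7.6): A: 0.530942; B: 1.
By total probability, P(0.9 < X < 7.6) = 0.34·0.530942 + 0.66·1 = 0.84052.

0.841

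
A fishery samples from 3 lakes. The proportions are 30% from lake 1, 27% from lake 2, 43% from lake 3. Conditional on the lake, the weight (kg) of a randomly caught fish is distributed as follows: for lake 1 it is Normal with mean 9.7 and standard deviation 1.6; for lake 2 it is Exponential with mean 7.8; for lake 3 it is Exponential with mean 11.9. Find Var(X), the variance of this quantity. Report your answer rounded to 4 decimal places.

80.9555

Per component, 1: μ=9.7, E[X²]=96.65; 2: μ=7.8, E[X²]=121.68; 3: μ=11.9, E[X²]=283.22.
E[X] = 0.3·9.7 + 0.27·7.8 + 0.43·11.9 = 10.133.
E[X²] = 0.3·96.65 + 0.27·121.68 + 0.43·283.22 = 183.633.
Var(X) = E[X²] − (E[X])² = 183.633 − 102.678 = 80.9555.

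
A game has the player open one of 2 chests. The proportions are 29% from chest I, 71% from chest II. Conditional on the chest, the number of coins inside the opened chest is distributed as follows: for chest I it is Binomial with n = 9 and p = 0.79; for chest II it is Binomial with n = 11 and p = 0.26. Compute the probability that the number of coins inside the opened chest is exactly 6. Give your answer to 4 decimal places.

Conditional on each chest, P(X = 6): I: 0.189104; II: 0.0316695.
By total probability, P(X = 6) = 0.29·0.189104 + 0.71·0.0316695 = 0.0773254.

0.0773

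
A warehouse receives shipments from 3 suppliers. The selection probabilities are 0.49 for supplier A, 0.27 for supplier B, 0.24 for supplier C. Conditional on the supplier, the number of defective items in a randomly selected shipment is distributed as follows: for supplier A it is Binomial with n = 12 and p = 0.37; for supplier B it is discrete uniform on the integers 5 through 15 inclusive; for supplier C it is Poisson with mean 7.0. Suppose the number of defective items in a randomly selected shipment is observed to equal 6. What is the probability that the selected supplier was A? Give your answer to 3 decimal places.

Likelihoods P(X=6 | ·): A: 0.148226; B: 0.0909091; C: 0.149003.
Posterior ∝ prior × likelihood. Numerator for A: 0.49·0.148226 = 0.0726309.
Normalizing constant: 0.49·0.148226 + 0.27·0.0909091 + 0.24·0.149003 = 0.132937.
P(A | observation) = 0.0726309 / 0.132937 = 0.546356.

0.546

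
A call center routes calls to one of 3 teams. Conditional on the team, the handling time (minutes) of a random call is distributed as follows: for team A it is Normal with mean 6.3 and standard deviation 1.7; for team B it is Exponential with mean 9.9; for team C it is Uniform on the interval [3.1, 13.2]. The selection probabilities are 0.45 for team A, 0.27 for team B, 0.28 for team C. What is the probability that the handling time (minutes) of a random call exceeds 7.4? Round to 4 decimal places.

Conditional on each team, P(X > 7.4): A: 0.258797; B: 0.473561; C: 0.574257.
By total probability, P(X > 7.4) = 0.45·0.258797 + 0.27·0.473561 + 0.28·0.574257 = 0.405112.

0.4051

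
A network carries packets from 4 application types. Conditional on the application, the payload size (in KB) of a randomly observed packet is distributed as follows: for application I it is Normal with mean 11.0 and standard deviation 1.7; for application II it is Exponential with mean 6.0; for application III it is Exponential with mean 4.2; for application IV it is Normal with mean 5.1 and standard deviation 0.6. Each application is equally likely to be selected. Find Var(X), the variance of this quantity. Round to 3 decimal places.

Per component, I: μ=11, E[X²]=123.89; II: μ=6, E[X²]=72; III: μ=4.2, E[X²]=35.28; IV: μ=5.1, E[X²]=26.37.
E[X] = 0.25·11 + 0.25·6 + 0.25·4.2 + 0.25·5.1 = 6.575.
E[X²] = 0.25·123.89 + 0.25·72 + 0.25·35.28 + 0.25·26.37 = 64.385.
Var(X) = E[X²] − (E[X])² = 64.385 − 43.2306 = 21.1544.

21.154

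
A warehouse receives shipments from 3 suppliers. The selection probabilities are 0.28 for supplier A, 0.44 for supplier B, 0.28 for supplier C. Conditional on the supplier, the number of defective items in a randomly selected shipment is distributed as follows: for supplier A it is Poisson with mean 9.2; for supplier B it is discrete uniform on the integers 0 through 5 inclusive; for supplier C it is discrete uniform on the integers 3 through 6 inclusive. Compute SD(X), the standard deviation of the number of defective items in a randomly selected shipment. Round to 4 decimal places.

Per component, A: μ=9.2, E[X²]=93.84; B: μ=2.5, E[X²]=9.16667; C: μ=4.5, E[X²]=21.5.
E[X] = 0.28·9.2 + 0.44·2.5 + 0.28·4.5 = 4.936.
E[X²] = 0.28·93.84 + 0.44·9.16667 + 0.28·21.5 = 36.3285.
Var(X) = E[X²] − (E[X])² = 36.3285 − 24.3641 = 11.9644.
SD(X) = √11.9644 = 3.45896.

3.4590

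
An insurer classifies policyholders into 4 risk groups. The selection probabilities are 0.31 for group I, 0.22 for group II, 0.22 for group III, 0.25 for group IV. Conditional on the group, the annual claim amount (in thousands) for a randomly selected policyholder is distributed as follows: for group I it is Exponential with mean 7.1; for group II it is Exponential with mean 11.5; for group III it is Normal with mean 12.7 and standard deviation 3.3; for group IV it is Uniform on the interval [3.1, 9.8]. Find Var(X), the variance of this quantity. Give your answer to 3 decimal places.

Per component, I: μ=7.1, E[X²]=100.82; II: μ=11.5, E[X²]=264.5; III: μ=12.7, E[X²]=172.18; IV: μ=6.45, E[X²]=45.3433.
E[X] = 0.31·7.1 + 0.22·11.5 + 0.22·12.7 + 0.25·6.45 = 9.1375.
E[X²] = 0.31·100.82 + 0.22·264.5 + 0.22·172.18 + 0.25·45.3433 = 138.66.
Var(X) = E[X²] − (E[X])² = 138.66 − 83.4939 = 55.1657.

55.166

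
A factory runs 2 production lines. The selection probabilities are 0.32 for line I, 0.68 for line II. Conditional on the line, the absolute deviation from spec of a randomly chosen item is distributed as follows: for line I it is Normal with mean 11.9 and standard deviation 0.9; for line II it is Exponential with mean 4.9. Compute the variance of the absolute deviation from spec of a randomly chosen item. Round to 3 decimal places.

Per component, I: μ=11.9, E[X²]=142.42; II: μ=4.9, E[X²]=48.02.
E[X] = 0.32·11.9 + 0.68·4.9 = 7.14.
E[X²] = 0.32·142.42 + 0.68·48.02 = 78.228.
Var(X) = E[X²] − (E[X])² = 78.228 − 50.9796 = 27.2484.

27.248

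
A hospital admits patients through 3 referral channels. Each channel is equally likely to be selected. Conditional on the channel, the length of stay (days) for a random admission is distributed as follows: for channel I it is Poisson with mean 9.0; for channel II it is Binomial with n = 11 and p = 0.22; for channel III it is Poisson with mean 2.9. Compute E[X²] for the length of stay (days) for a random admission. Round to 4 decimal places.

For each component E[X²] = Var + (mean)², giving I: 90; II: 7.744; III: 11.31.
Overall E[X²] = 0.333333·90 + 0.333333·7.744 + 0.333333·11.31 = 36.3513.

36.3513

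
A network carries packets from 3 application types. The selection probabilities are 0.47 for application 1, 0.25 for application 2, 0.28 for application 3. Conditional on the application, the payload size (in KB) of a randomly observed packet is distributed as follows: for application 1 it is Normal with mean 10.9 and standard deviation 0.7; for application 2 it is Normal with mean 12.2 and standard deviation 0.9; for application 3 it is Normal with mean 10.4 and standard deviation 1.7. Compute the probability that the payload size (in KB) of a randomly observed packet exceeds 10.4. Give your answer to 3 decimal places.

0.743

Conditional on each application, P(X > 10.4): 1: 0.762475; 2: 0.97725; 3: 0.5.
By total probability, P(X > 10.4) = 0.47·0.762475 + 0.25·0.97725 + 0.28·0.5 = 0.742676.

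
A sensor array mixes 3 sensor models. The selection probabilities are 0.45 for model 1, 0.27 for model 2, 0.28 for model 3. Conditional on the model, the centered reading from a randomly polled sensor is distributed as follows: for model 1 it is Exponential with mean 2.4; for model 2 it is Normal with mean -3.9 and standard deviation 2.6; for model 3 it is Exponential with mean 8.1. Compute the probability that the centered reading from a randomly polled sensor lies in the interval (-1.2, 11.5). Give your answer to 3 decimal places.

0.699

Conditional on each model, P(-1.2 < X < 11.5): 1: 0.991701; 2: 0.149528; 3: 0.758226.
By total probability, P(-1.2 < X < 11.5) = 0.45·0.991701 + 0.27·0.149528 + 0.28·0.758226 = 0.698941.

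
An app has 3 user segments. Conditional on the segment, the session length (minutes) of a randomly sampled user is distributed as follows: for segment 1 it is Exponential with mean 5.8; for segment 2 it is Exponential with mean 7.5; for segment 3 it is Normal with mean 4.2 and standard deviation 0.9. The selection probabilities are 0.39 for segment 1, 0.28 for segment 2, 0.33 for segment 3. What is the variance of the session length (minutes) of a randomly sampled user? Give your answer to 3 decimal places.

Per component, 1: μ=5.8, E[X²]=67.28; 2: μ=7.5, E[X²]=112.5; 3: μ=4.2, E[X²]=18.45.
E[X] = 0.39·5.8 + 0.28·7.5 + 0.33·4.2 = 5.748.
E[X²] = 0.39·67.28 + 0.28·112.5 + 0.33·18.45 = 63.8277.
Var(X) = E[X²] − (E[X])² = 63.8277 − 33.0395 = 30.7882.

30.788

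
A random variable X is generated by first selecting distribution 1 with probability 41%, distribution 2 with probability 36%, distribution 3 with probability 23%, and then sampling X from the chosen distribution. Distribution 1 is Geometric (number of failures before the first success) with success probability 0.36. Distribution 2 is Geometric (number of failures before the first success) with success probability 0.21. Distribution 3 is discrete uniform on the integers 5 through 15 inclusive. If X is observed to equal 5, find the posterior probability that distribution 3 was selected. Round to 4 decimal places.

0.3484

Likelihoods P(X=5 | ·): 1: 0.0386547; 2: 0.0646182; 3: 0.0909091.
Posterior ∝ prior × likelihood. Numerator for 3: 0.23·0.0909091 = 0.0209091.
Normalizing constant: 0.41·0.0386547 + 0.36·0.0646182 + 0.23·0.0909091 = 0.0600201.
P(3 | observation) = 0.0209091 / 0.0600201 = 0.348368.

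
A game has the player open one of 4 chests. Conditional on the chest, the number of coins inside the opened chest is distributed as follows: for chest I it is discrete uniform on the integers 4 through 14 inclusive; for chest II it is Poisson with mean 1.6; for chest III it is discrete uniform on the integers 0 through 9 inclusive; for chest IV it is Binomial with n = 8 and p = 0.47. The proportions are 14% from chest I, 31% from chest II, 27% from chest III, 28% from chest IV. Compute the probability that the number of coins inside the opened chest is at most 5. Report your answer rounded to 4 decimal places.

0.7452

Conditional on each chest, P(X ≤ 5): I: 0.181818; II: 0.99396; III: 0.6; IV: 0.891357.
By total probability, P(X ≤ 5) = 0.14·0.181818 + 0.31·0.99396 + 0.27·0.6 + 0.28·0.891357 = 0.745162.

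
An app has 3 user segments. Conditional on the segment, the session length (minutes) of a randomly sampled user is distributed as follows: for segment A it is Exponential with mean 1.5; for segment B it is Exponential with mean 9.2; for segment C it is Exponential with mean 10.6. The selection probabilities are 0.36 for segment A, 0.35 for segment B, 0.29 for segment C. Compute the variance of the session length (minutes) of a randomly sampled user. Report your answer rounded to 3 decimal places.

Per component, A: μ=1.5, E[X²]=4.5; B: μ=9.2, E[X²]=169.28; C: μ=10.6, E[X²]=224.72.
E[X] = 0.36·1.5 + 0.35·9.2 + 0.29·10.6 = 6.834.
E[X²] = 0.36·4.5 + 0.35·169.28 + 0.29·224.72 = 126.037.
Var(X) = E[X²] − (E[X])² = 126.037 − 46.7036 = 79.3332.

79.333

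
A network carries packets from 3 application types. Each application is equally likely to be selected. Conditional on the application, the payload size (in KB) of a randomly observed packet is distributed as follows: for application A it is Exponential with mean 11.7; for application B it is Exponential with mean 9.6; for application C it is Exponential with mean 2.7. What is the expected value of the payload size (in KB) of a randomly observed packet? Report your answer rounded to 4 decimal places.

8.0000

Component means — A: 11.7; B: 9.6; C: 2.7.
E[X] = 0.333333·11.7 + 0.333333·9.6 + 0.333333·2.7 = 8.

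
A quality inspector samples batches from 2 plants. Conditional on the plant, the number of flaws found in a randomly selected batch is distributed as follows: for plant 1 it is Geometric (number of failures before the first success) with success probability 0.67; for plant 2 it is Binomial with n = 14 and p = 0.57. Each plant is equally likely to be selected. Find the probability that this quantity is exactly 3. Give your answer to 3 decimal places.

0.015

Conditional on each plant, P(X = 3): 1: 0.0240778; 2: 0.00626439.
By total probability, P(X = 3) = 0.5·0.0240778 + 0.5·0.00626439 = 0.0151711.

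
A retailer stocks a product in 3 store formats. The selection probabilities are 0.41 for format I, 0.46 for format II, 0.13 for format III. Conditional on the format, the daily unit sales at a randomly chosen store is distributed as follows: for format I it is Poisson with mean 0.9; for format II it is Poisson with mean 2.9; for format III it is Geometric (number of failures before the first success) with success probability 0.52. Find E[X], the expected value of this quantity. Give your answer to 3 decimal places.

1.823

Component means — I: 0.9; II: 2.9; III: 0.923077.
E[X] = 0.41·0.9 + 0.46·2.9 + 0.13·0.923077 = 1.823.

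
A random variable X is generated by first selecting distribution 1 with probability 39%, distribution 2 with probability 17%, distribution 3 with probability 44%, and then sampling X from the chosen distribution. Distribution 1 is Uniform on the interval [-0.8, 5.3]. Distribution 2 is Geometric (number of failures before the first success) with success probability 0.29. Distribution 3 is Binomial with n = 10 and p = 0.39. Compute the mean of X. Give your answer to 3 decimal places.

Component means — 1: 2.25; 2: 2.44828; 3: 3.9.
E[X] = 0.39·2.25 + 0.17·2.44828 + 0.44·3.9 = 3.00971.

3.010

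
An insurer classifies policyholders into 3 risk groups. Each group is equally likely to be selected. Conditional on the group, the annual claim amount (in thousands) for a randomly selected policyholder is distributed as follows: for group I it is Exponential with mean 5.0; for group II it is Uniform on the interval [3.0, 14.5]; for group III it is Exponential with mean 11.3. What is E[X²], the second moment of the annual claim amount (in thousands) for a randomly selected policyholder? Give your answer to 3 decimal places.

For each component E[X²] = Var + (mean)², giving I: 50; II: 87.5833; III: 255.38.
Overall E[X²] = 0.333333·50 + 0.333333·87.5833 + 0.333333·255.38 = 130.988.

130.988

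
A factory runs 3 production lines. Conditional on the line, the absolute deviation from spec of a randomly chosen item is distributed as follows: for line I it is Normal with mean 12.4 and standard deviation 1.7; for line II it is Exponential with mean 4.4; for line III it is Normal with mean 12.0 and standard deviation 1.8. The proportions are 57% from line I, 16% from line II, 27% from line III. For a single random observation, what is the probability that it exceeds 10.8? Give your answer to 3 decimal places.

Conditional on each line, P(X > 10.8): I: 0.826693; II: 0.0859022; III: 0.747507.
By total probability, P(X > 10.8) = 0.57·0.826693 + 0.16·0.0859022 + 0.27·0.747507 = 0.686786.

0.687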